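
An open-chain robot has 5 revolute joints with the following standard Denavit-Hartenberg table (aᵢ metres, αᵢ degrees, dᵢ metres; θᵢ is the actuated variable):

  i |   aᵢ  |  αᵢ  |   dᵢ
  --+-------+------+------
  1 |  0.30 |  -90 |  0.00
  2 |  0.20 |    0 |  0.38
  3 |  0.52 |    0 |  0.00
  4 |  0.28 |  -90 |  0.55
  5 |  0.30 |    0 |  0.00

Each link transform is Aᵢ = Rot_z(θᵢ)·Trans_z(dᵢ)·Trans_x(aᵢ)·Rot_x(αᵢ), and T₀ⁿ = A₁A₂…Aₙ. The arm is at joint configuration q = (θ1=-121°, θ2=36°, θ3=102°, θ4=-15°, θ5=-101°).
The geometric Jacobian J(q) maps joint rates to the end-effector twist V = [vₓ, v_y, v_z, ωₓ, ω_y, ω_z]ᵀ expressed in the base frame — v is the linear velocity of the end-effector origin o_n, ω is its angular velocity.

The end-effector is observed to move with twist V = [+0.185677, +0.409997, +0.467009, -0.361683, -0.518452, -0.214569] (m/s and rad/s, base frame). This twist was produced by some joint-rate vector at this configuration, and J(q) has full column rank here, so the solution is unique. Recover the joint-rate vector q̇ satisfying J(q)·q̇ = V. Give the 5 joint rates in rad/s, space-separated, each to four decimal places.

o_n = [1.0733, -0.5913, -0.6523]
J₁: ẑ×o_n = [0.5913, 1.0733, -0.0000], ω = ẑ
J2: z=[0.8572, -0.5150, 0.0000] o=[-0.1545, -0.2572, 0.0000] → [0.3360, 0.5592, 0.3460, 0.8572, -0.5150, 0.0000]
J3: z=[0.8572, -0.5150, 0.0000] o=[0.0879, -0.5916, -0.1176] → [0.2754, 0.4584, 0.5078, 0.8572, -0.5150, 0.0000]
J4: z=[0.8572, -0.5150, 0.0000] o=[0.2869, -0.2603, -0.4655] → [0.0962, 0.1601, 0.1213, 0.8572, -0.5150, 0.0000]
J5: z=[0.4319, 0.7189, 0.5446] o=[0.8369, -0.4129, -0.7003] → [0.1317, 0.1080, -0.2470, 0.4319, 0.7189, 0.5446]
q̇ = J⁺·V = [0.1950, 0.3000, 0.5670, -0.9100, -0.7520]

0.1950 0.3000 0.5670 -0.9100 -0.7520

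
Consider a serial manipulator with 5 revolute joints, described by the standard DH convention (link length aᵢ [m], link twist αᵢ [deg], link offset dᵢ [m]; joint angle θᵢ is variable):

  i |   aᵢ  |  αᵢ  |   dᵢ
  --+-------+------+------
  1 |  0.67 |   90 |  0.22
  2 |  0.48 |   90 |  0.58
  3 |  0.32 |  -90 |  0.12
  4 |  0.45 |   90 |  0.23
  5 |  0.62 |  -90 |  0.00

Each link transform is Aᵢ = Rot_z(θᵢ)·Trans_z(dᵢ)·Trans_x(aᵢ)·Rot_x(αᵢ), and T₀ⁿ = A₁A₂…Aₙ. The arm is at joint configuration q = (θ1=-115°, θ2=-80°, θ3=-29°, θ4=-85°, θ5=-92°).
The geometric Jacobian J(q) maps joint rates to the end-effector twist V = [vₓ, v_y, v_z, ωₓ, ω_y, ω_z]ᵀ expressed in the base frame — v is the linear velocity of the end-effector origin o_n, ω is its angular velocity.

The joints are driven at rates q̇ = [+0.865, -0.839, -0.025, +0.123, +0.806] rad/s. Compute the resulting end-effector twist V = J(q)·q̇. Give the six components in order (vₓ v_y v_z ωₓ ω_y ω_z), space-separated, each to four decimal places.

0.6650 0.7887 0.2165 0.3761 -0.0031 1.4900

o_n = [-0.1597, -0.1864, -0.4694]
J₁: ẑ×o_n = [0.1864, -0.1597, 0.0000], ω = ẑ
J2: z=[-0.9063, 0.4226, 0.0000] o=[-0.2832, -0.6072, 0.2200] → [-0.2914, -0.6248, -0.4336, -0.9063, 0.4226, 0.0000]
J3: z=[0.4162, 0.8925, -0.1736] o=[-0.8440, -0.4376, -0.2527] → [-0.1498, -0.0286, -0.5062, 0.4162, 0.8925, -0.1736]
J4: z=[-0.8283, 0.2933, -0.4774] o=[-0.6740, -0.4402, -0.5492] → [0.1446, -0.1795, -0.3611, -0.8283, 0.2933, -0.4774]
J5: z=[-0.3375, 0.4190, 0.8429] o=[-0.6632, 0.0140, -0.7706] → [0.2951, 0.5261, -0.1434, -0.3375, 0.4190, 0.8429]
V = J·q̇ = [0.6650, 0.7887, 0.2165, 0.3761, -0.0031, 1.4900]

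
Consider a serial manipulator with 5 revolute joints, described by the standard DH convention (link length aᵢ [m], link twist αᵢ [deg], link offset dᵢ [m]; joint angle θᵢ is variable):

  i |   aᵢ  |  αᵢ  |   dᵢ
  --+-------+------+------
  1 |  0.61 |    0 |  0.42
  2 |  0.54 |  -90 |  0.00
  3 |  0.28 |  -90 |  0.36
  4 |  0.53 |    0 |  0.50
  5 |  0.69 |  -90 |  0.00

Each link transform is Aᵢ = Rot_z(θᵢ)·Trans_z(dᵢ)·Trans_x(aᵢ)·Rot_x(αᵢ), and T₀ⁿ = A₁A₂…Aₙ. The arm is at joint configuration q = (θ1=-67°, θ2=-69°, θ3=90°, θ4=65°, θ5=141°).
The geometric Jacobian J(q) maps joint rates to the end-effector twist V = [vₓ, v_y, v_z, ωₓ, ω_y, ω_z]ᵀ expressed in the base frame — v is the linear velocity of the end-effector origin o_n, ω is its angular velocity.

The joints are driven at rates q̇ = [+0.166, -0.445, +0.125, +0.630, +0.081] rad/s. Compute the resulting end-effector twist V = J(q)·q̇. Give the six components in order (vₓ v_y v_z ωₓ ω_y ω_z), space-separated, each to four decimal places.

0.2467 -0.2135 0.1501 0.5983 0.4040 -0.2790

o_n = [0.3361, -0.7203, 0.5362]
J₁: ẑ×o_n = [0.7203, 0.3361, -0.0000], ω = ẑ
J2: z=[0.0000, 0.0000, 1.0000] o=[0.2383, -0.5615, 0.4200] → [0.1588, 0.0977, -0.0000, 0.0000, 0.0000, 1.0000]
J3: z=[0.6947, -0.7193, 0.0000] o=[-0.1501, -0.9366, 0.4200] → [-0.0836, -0.0807, 0.5000, 0.6947, -0.7193, 0.0000]
J4: z=[0.7193, 0.6947, -0.0000] o=[0.1000, -1.1956, 0.1400] → [0.2752, -0.2850, 0.1779, 0.7193, 0.6947, -0.0000]
J5: z=[0.7193, 0.6947, -0.0000] o=[0.1260, -0.5027, -0.0840] → [0.4308, -0.4461, -0.3025, 0.7193, 0.6947, -0.0000]
V = J·q̇ = [0.2467, -0.2135, 0.1501, 0.5983, 0.4040, -0.2790]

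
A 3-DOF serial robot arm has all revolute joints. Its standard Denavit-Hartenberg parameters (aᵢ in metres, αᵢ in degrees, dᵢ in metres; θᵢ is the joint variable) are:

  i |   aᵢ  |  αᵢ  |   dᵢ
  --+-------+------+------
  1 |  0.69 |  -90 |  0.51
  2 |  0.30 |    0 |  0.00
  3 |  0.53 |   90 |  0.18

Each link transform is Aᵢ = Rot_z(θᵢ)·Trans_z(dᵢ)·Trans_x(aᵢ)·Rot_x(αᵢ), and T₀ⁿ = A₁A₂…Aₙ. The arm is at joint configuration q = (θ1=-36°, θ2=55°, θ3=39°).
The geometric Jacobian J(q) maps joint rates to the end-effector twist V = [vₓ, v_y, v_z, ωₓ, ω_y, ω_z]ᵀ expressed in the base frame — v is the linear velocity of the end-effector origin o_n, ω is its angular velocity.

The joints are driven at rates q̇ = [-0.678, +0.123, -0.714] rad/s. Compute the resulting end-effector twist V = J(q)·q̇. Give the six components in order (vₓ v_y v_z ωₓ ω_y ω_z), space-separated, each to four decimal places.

-0.0017 -0.6902 -0.0430 -0.3474 -0.4781 -0.6780

o_n = [0.7733, -0.3394, -0.2645]
J₁: ẑ×o_n = [0.3394, 0.7733, -0.0000], ω = ẑ
J2: z=[0.5878, 0.8090, 0.0000] o=[0.5582, -0.4056, 0.5100] → [-0.6265, 0.4552, -0.1351, 0.5878, 0.8090, 0.0000]
J3: z=[0.5878, 0.8090, 0.0000] o=[0.6974, -0.5067, 0.2643] → [-0.4277, 0.3108, 0.0370, 0.5878, 0.8090, 0.0000]
V = J·q̇ = [-0.0017, -0.6902, -0.0430, -0.3474, -0.4781, -0.6780]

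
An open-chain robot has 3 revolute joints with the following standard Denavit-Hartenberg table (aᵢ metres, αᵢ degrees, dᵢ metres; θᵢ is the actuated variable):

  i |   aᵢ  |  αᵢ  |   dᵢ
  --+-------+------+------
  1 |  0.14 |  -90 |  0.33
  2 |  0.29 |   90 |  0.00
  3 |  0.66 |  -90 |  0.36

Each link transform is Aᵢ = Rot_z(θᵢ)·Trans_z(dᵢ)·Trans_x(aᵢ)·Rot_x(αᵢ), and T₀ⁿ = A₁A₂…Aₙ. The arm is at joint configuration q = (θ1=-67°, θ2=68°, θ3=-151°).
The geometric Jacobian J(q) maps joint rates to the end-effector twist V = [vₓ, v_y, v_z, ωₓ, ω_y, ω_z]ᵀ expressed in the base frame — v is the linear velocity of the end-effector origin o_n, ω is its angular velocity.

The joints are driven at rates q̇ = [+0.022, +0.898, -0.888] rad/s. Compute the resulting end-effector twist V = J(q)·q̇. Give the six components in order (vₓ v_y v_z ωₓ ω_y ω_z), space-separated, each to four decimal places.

o_n = [-0.1515, -0.4621, 0.7312]
J₁: ẑ×o_n = [0.4621, -0.1515, 0.0000], ω = ẑ
J2: z=[0.9205, 0.3907, 0.0000] o=[0.0547, -0.1289, 0.3300] → [0.1568, -0.3693, -0.2262, 0.9205, 0.3907, 0.0000]
J3: z=[0.3623, -0.8535, 0.3746] o=[0.0971, -0.2289, 0.0611] → [-0.4845, -0.3359, -0.2967, 0.3623, -0.8535, 0.3746]
V = J·q̇ = [0.5812, -0.0367, 0.0603, 0.5049, 1.1088, -0.3107]

0.5812 -0.0367 0.0603 0.5049 1.1088 -0.3107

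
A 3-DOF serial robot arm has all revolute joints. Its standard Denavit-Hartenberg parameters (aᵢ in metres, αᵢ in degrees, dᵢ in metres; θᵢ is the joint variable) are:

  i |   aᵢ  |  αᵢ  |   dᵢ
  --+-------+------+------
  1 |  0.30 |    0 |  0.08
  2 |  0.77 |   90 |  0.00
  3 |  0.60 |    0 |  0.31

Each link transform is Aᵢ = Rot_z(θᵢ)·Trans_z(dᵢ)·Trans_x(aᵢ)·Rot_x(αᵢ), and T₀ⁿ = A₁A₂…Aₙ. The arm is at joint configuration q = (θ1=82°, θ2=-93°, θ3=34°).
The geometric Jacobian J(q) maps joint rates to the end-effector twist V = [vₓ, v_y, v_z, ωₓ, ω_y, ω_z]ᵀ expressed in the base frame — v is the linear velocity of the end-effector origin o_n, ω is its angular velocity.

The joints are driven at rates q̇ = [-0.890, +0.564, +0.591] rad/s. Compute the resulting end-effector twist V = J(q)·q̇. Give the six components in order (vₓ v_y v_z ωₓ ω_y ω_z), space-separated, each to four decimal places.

-0.1083 -0.3856 0.2940 -0.1128 -0.5801 -0.3260

o_n = [1.2267, -0.2491, 0.4155]
J₁: ẑ×o_n = [0.2491, 1.2267, -0.0000], ω = ẑ
J2: z=[0.0000, 0.0000, 1.0000] o=[0.0418, 0.2971, 0.0800] → [0.5461, 1.1850, -0.0000, 0.0000, 0.0000, 1.0000]
J3: z=[-0.1908, -0.9816, 0.0000] o=[0.7976, 0.1502, 0.0800] → [-0.3294, 0.0640, 0.4974, -0.1908, -0.9816, 0.0000]
V = J·q̇ = [-0.1083, -0.3856, 0.2940, -0.1128, -0.5801, -0.3260]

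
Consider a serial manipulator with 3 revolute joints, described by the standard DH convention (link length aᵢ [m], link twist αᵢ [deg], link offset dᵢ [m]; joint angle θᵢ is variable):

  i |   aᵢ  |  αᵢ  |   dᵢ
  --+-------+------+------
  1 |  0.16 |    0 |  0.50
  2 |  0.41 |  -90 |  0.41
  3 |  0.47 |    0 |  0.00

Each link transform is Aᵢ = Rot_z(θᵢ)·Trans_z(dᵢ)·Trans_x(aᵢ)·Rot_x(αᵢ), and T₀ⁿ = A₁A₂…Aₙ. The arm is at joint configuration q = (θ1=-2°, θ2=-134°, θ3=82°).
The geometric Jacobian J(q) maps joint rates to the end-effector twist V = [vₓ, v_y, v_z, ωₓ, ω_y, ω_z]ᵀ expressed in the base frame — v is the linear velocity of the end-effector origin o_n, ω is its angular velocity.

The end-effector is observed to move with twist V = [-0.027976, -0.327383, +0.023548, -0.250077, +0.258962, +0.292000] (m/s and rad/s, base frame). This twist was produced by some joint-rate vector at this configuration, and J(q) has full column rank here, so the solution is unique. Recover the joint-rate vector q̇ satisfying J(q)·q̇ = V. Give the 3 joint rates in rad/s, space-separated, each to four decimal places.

o_n = [-0.1821, -0.3358, 0.4446]
J₁: ẑ×o_n = [0.3358, -0.1821, 0.0000], ω = ẑ
J2: z=[0.0000, 0.0000, 1.0000] o=[0.1599, -0.0056, 0.5000] → [0.3302, -0.3420, 0.0000, 0.0000, 0.0000, 1.0000]
J3: z=[0.6947, -0.7193, 0.0000] o=[-0.1350, -0.2904, 0.9100] → [0.3348, 0.3233, -0.0654, 0.6947, -0.7193, 0.0000]
q̇ = J⁺·V = [-0.6950, 0.9870, -0.3600]

-0.6950 0.9870 -0.3600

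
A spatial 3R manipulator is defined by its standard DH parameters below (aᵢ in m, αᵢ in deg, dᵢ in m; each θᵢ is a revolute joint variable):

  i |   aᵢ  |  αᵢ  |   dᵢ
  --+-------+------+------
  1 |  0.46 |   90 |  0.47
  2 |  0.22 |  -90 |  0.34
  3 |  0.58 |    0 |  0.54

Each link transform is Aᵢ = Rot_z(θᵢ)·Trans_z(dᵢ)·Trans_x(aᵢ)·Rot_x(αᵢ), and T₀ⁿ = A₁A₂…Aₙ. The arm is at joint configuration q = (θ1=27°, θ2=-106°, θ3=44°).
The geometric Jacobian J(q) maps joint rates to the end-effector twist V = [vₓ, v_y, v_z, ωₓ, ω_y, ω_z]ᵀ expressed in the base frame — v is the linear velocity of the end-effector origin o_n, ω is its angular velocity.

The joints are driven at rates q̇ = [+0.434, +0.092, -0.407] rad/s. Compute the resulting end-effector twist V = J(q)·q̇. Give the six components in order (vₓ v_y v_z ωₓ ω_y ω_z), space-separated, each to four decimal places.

-0.0834 0.1583 -0.1260 -0.3068 -0.2596 0.5462

o_n = [0.6873, 0.4208, -0.2914]
J₁: ẑ×o_n = [-0.4208, 0.6873, 0.0000], ω = ẑ
J2: z=[0.4540, -0.8910, 0.0000] o=[0.4099, 0.2088, 0.4700] → [0.6784, 0.3457, 0.3434, 0.4540, -0.8910, 0.0000]
J3: z=[0.8565, 0.4364, -0.2756] o=[0.5102, -0.1216, 0.2585] → [-0.0905, 0.4222, 0.3873, 0.8565, 0.4364, -0.2756]
V = J·q̇ = [-0.0834, 0.1583, -0.1260, -0.3068, -0.2596, 0.5462]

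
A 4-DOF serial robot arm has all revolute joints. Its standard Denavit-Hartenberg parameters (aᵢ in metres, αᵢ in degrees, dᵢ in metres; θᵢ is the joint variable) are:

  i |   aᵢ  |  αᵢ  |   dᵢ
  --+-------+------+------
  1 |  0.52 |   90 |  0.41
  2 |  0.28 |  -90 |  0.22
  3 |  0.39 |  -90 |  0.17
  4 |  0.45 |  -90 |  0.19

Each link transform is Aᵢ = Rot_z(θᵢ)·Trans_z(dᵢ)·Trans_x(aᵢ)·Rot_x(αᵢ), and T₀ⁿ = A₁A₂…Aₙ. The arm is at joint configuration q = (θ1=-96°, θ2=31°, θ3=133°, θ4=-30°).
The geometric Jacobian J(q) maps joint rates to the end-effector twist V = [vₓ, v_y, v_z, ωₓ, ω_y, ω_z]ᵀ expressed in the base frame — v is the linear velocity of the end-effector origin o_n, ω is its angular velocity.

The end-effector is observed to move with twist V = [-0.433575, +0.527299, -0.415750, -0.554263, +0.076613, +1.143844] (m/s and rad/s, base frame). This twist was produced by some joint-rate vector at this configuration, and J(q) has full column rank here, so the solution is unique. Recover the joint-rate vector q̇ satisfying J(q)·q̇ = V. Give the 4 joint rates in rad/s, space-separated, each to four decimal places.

o_n = [0.2214, -0.0048, 0.5473]
J₁: ẑ×o_n = [0.0048, 0.2214, -0.0000], ω = ẑ
J2: z=[-0.9945, 0.1045, 0.0000] o=[-0.0544, -0.5172, 0.4100] → [0.0144, 0.1366, -0.5384, -0.9945, 0.1045, 0.0000]
J3: z=[0.0538, 0.5122, 0.8572] o=[-0.2982, -0.7328, 0.5542] → [-0.6276, 0.4458, -0.2270, 0.0538, 0.5122, 0.8572]
J4: z=[-0.6127, 0.6947, -0.3767] o=[0.0184, -0.4488, 0.5629] → [0.1564, -0.0860, -0.4131, -0.6127, 0.6947, -0.3767]
q̇ = J⁺·V = [0.4560, 0.8750, 0.5990, -0.4630]

0.4560 0.8750 0.5990 -0.4630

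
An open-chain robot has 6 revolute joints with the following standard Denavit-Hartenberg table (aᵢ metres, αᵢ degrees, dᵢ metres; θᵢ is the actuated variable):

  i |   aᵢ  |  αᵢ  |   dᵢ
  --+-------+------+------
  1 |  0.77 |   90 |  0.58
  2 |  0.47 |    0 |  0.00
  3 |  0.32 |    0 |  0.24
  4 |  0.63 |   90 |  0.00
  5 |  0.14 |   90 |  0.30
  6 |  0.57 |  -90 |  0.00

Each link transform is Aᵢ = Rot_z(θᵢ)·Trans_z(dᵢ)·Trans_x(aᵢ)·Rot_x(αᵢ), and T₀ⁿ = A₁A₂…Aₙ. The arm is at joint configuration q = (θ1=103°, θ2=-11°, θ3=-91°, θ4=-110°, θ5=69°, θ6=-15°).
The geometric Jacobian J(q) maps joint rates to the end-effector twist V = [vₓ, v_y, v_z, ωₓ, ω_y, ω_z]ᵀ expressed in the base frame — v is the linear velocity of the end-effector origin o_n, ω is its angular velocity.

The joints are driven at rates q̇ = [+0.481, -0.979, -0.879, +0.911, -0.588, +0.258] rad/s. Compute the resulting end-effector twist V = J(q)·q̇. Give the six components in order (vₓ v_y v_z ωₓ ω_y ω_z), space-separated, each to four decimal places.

-0.3560 -0.0194 0.6287 -0.8968 -0.7365 0.1100

o_n = [0.7492, 0.6876, 0.7716]
J₁: ẑ×o_n = [-0.6876, 0.7492, 0.0000], ω = ẑ
J2: z=[0.9744, 0.2250, 0.0000] o=[-0.1732, 0.7503, 0.5800] → [0.0431, -0.1867, -0.2685, 0.9744, 0.2250, 0.0000]
J3: z=[0.9744, 0.2250, 0.0000] o=[-0.2770, 1.1998, 0.4903] → [0.0633, -0.2741, -0.7299, 0.9744, 0.2250, 0.0000]
J4: z=[0.9744, 0.2250, 0.0000] o=[-0.0282, 1.1890, 0.1773] → [0.1337, -0.5791, -0.6633, 0.9744, 0.2250, 0.0000]
J5: z=[-0.1192, 0.5163, 0.8480] o=[0.0920, 0.6684, 0.5112] → [0.1181, 0.5884, -0.3416, -0.1192, 0.5163, 0.8480]
J6: z=[-0.1711, -0.8520, 0.4947] o=[0.1932, 0.8112, 0.7922] → [0.0787, 0.2716, 0.4949, -0.1711, -0.8520, 0.4947]
V = J·q̇ = [-0.3560, -0.0194, 0.6287, -0.8968, -0.7365, 0.1100]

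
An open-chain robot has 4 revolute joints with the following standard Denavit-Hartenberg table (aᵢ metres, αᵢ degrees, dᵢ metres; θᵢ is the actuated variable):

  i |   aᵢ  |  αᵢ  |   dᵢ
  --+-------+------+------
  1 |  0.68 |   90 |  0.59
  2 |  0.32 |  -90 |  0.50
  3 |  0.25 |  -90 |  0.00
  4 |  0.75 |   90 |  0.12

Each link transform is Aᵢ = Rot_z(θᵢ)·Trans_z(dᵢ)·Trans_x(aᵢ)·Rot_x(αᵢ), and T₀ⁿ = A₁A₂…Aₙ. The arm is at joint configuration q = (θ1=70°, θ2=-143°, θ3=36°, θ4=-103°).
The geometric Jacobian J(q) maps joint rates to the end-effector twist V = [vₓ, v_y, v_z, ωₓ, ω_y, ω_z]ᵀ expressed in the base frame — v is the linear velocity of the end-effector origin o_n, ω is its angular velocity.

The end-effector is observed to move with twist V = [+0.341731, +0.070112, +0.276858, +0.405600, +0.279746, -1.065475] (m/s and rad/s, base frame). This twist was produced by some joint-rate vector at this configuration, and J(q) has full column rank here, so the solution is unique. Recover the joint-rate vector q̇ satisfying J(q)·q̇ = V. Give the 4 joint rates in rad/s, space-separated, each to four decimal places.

-0.1360 -0.0430 0.9840 -0.4060

o_n = [0.6306, 0.6942, -0.1833]
J₁: ẑ×o_n = [-0.6942, 0.6306, 0.0000], ω = ẑ
J2: z=[0.9397, -0.3420, 0.0000] o=[0.2326, 0.6390, 0.5900] → [0.2645, 0.7267, 0.1880, 0.9397, -0.3420, 0.0000]
J3: z=[0.2058, 0.5655, -0.7986] o=[0.6150, 0.2278, 0.3974] → [0.0441, 0.1071, 0.0872, 0.2058, 0.5655, -0.7986]
J4: z=[-0.5997, 0.7178, 0.3537] o=[0.4217, 0.1263, 0.2757] → [-0.5304, -0.2014, -0.4905, -0.5997, 0.7178, 0.3537]
q̇ = J⁺·V = [-0.1360, -0.0430, 0.9840, -0.4060]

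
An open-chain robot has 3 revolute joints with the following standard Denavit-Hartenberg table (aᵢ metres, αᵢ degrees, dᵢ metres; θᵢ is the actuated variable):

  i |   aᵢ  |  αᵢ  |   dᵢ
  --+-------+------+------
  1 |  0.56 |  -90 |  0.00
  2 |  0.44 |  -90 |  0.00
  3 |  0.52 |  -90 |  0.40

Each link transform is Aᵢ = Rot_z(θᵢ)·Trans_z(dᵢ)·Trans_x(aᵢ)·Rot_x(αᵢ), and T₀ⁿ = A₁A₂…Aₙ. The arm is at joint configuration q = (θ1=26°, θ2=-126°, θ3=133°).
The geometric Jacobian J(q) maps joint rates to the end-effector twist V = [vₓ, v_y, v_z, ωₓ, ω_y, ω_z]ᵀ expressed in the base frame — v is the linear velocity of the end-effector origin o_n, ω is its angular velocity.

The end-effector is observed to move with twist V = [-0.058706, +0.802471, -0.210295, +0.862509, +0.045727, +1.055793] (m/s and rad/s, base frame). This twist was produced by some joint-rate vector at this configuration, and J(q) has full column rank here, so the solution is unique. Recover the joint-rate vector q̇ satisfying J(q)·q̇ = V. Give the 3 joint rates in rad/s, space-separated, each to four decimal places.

o_n = [0.9158, 0.0235, 0.3042]
J₁: ẑ×o_n = [-0.0235, 0.9158, 0.0000], ω = ẑ
J2: z=[-0.4384, 0.8988, 0.0000] o=[0.5033, 0.2455, 0.0000] → [0.2734, 0.1333, -0.2734, -0.4384, 0.8988, 0.0000]
J3: z=[0.7271, 0.3546, 0.5878] o=[0.2709, 0.1321, 0.3560] → [0.0455, 0.4167, -0.3077, 0.7271, 0.3546, 0.5878]
q̇ = J⁺·V = [0.4780, -0.3370, 0.9830]

0.4780 -0.3370 0.9830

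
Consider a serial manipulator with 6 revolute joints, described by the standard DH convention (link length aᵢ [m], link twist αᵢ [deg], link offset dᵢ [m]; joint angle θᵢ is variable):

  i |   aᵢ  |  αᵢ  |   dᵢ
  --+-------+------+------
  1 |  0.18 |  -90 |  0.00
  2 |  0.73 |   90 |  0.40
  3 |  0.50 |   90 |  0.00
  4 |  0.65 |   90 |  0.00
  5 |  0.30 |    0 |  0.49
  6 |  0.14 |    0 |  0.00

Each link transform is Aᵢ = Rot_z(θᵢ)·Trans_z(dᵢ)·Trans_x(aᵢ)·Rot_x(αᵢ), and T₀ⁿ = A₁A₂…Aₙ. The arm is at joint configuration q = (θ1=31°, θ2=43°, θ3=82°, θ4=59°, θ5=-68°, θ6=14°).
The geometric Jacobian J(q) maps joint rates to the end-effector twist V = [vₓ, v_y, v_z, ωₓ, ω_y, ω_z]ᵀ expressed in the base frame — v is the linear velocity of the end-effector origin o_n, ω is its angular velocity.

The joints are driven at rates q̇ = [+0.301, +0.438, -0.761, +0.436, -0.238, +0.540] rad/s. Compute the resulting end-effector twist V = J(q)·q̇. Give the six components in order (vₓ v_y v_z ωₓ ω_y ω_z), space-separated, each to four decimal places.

o_n = [-0.1623, 1.9981, -0.0172]
J₁: ẑ×o_n = [-1.9981, -0.1623, 0.0000], ω = ẑ
J2: z=[-0.5150, 0.8572, 0.0000] o=[0.1543, 0.0927, 0.0000] → [-0.0147, -0.0088, -0.7100, -0.5150, 0.8572, 0.0000]
J3: z=[0.5846, 0.3513, 0.7314] o=[0.4059, 0.7105, -0.4979] → [-0.7728, -0.6966, 0.9523, 0.5846, 0.3513, 0.7314]
J4: z=[0.6925, 0.2537, -0.6754] o=[0.1945, 1.1612, -0.5453] → [0.6993, -0.1247, 0.6701, 0.6925, 0.2537, -0.6754]
J5: z=[-0.6635, 0.5916, -0.4580] o=[0.3787, 1.6586, -0.1696] → [0.2457, 0.3489, 0.0948, -0.6635, 0.5916, -0.4580]
J6: z=[-0.6635, 0.5916, -0.4580] o=[-0.1072, 1.9639, -0.1412] → [0.0891, 0.1076, 0.0099, -0.6635, 0.5916, -0.4580]
V = J·q̇ = [0.2747, 0.3980, -0.7607, -0.5689, 0.3974, -0.6883]

0.2747 0.3980 -0.7607 -0.5689 0.3974 -0.6883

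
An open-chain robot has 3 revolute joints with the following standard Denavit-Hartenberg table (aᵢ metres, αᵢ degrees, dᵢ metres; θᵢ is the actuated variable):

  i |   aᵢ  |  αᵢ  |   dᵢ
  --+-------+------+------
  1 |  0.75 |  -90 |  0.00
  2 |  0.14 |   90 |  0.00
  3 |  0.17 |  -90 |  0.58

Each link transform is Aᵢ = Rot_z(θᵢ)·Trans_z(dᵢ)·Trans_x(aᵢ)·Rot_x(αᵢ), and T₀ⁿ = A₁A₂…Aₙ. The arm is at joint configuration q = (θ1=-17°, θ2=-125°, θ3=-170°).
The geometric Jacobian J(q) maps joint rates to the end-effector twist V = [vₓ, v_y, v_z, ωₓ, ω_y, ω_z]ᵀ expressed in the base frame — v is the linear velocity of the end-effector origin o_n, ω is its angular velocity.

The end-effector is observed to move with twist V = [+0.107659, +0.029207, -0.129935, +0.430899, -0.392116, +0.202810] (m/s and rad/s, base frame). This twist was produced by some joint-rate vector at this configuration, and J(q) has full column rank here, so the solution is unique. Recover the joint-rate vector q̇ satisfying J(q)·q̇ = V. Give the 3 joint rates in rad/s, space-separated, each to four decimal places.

-0.1660 -0.2490 -0.6430

o_n = [0.2693, -0.1132, -0.3551]
J₁: ẑ×o_n = [0.1132, 0.2693, -0.0000], ω = ẑ
J2: z=[0.2924, 0.9563, 0.0000] o=[0.7172, -0.2193, 0.0000] → [-0.3396, 0.1038, 0.4594, 0.2924, 0.9563, 0.0000]
J3: z=[-0.7834, 0.2395, -0.5736] o=[0.6404, -0.1958, 0.1147] → [-0.0651, -0.1552, 0.0242, -0.7834, 0.2395, -0.5736]
q̇ = J⁺·V = [-0.1660, -0.2490, -0.6430]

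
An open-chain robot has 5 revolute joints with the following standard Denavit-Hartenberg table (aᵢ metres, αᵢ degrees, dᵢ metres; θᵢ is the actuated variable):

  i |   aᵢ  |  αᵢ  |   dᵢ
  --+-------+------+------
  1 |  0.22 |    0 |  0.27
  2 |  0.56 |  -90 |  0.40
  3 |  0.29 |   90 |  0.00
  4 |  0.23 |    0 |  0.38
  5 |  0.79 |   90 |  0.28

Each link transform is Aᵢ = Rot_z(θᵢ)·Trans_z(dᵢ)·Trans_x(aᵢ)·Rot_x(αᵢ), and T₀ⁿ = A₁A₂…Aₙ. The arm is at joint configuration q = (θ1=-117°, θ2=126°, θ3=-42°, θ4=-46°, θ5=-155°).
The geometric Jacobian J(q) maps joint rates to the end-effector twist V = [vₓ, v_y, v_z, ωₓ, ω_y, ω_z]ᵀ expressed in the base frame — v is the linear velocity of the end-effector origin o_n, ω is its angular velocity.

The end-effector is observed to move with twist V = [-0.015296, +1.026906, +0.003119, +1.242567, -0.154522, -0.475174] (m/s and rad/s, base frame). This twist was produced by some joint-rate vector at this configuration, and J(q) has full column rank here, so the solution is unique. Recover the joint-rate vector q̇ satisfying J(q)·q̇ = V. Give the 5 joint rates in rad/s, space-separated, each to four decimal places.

o_n = [-0.2126, -0.0947, 0.9679]
J₁: ẑ×o_n = [0.0947, -0.2126, 0.0000], ω = ẑ
J2: z=[0.0000, 0.0000, 1.0000] o=[-0.0999, -0.1960, 0.2700] → [-0.1013, -0.1127, 0.0000, 0.0000, 0.0000, 1.0000]
J3: z=[-0.1564, 0.9877, 0.0000] o=[0.4532, -0.1084, 0.6700] → [0.2943, 0.0466, 0.6555, -0.1564, 0.9877, 0.0000]
J4: z=[-0.6609, -0.1047, 0.7431] o=[0.6661, -0.0747, 0.8640] → [0.0040, -0.5843, -0.0787, -0.6609, -0.1047, 0.7431]
J5: z=[-0.6609, -0.1047, 0.7431] o=[0.5581, -0.2593, 1.2534] → [-0.0924, -0.7614, -0.1894, -0.6609, -0.1047, 0.7431]
q̇ = J⁺·V = [0.5290, 0.3320, -0.3470, -0.9940, -0.8040]

0.5290 0.3320 -0.3470 -0.9940 -0.8040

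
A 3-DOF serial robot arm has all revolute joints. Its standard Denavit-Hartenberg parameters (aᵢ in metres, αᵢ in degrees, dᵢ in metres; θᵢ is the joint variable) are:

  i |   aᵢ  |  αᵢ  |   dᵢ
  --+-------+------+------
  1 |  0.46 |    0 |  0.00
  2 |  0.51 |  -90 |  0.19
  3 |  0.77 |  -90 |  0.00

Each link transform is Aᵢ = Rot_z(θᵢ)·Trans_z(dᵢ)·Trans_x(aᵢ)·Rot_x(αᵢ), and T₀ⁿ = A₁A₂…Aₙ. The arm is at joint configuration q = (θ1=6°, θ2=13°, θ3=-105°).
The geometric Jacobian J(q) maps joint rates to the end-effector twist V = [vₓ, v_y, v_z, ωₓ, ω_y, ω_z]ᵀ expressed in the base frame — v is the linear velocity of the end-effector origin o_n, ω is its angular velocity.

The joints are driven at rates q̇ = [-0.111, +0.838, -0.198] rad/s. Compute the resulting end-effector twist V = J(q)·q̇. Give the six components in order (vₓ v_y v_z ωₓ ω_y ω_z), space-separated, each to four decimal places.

-0.2074 0.1149 -0.0395 0.0645 -0.1872 0.7270

o_n = [0.7513, 0.1492, 0.9338]
J₁: ẑ×o_n = [-0.1492, 0.7513, 0.0000], ω = ẑ
J2: z=[0.0000, 0.0000, 1.0000] o=[0.4575, 0.0481, 0.0000] → [-0.1012, 0.2938, 0.0000, 0.0000, 0.0000, 1.0000]
J3: z=[-0.3256, 0.9455, 0.0000] o=[0.9397, 0.2141, 0.1900] → [0.7032, 0.2421, 0.1993, -0.3256, 0.9455, 0.0000]
V = J·q̇ = [-0.2074, 0.1149, -0.0395, 0.0645, -0.1872, 0.7270]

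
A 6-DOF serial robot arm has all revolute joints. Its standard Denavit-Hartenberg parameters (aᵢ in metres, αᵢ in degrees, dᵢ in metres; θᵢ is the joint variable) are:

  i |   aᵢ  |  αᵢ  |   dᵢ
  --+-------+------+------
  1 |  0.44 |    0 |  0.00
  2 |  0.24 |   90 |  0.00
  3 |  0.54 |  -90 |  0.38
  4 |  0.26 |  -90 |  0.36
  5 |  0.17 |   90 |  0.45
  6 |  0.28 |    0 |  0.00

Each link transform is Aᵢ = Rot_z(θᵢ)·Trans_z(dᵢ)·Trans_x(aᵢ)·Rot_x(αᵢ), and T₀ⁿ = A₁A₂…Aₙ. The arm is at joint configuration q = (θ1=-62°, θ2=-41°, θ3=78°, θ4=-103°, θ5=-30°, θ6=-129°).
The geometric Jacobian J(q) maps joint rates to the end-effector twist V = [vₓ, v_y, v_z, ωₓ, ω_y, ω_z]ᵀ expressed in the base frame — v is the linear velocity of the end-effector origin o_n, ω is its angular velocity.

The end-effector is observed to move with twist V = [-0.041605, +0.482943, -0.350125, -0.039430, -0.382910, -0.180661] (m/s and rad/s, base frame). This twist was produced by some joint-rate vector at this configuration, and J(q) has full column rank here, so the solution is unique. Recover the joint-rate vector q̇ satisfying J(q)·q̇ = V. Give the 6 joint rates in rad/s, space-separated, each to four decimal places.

o_n = [-0.4650, -0.2728, 0.7679]
J₁: ẑ×o_n = [0.2728, -0.4650, 0.0000], ω = ẑ
J2: z=[0.0000, 0.0000, 1.0000] o=[0.2066, -0.3885, 0.0000] → [-0.1157, -0.6716, 0.0000, 0.0000, 0.0000, 1.0000]
J3: z=[-0.9744, 0.2250, 0.0000] o=[0.1526, -0.6223, 0.0000] → [0.1727, 0.7482, -0.2017, -0.9744, 0.2250, 0.0000]
J4: z=[0.2200, 0.9531, 0.2079] o=[-0.2429, -0.6463, 0.5282] → [0.1508, -0.0989, 0.2938, 0.2200, 0.9531, 0.2079]
J5: z=[-0.2648, -0.1468, 0.9531] o=[-0.4078, -0.2343, 0.5458] → [0.0041, 0.0043, 0.0018, -0.2648, -0.1468, 0.9531]
J6: z=[0.6600, 0.6930, 0.2901] o=[-0.6465, -0.1804, 0.9600] → [-0.1063, 0.1795, -0.1868, 0.6600, 0.6930, 0.2901]
q̇ = J⁺·V = [0.1790, -0.4160, 0.1660, -0.7750, 0.0830, 0.4770]

0.1790 -0.4160 0.1660 -0.7750 0.0830 0.4770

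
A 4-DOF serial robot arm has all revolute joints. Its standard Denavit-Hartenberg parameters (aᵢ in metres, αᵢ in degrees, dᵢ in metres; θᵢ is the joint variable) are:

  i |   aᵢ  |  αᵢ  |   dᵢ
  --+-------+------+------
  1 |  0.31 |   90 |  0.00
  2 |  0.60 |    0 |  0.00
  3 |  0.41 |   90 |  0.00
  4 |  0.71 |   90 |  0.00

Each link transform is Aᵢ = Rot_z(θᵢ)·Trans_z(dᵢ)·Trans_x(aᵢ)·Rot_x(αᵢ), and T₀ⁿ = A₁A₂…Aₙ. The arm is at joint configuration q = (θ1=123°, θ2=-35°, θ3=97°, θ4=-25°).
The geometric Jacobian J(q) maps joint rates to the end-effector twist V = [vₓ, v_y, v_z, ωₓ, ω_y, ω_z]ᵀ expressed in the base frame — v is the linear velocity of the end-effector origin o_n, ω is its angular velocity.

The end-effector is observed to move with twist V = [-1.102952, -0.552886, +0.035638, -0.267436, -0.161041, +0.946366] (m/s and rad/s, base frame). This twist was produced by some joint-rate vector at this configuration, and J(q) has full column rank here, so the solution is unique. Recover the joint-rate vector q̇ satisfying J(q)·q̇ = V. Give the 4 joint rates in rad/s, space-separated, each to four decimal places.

0.9520 0.3800 -0.6920 0.0120

o_n = [-0.9575, 0.9236, 0.5860]
J₁: ẑ×o_n = [-0.9236, -0.9575, 0.0000], ω = ẑ
J2: z=[0.8387, 0.5446, 0.0000] o=[-0.1688, 0.2600, 0.0000] → [0.3192, -0.4915, 0.9861, 0.8387, 0.5446, 0.0000]
J3: z=[0.8387, 0.5446, 0.0000] o=[-0.4365, 0.6722, -0.3441] → [0.5066, -0.7801, 0.4946, 0.8387, 0.5446, 0.0000]
J4: z=[-0.4809, 0.7405, -0.4695] o=[-0.5414, 0.8336, 0.0179] → [0.4629, 0.4686, 0.2649, -0.4809, 0.7405, -0.4695]
q̇ = J⁺·V = [0.9520, 0.3800, -0.6920, 0.0120]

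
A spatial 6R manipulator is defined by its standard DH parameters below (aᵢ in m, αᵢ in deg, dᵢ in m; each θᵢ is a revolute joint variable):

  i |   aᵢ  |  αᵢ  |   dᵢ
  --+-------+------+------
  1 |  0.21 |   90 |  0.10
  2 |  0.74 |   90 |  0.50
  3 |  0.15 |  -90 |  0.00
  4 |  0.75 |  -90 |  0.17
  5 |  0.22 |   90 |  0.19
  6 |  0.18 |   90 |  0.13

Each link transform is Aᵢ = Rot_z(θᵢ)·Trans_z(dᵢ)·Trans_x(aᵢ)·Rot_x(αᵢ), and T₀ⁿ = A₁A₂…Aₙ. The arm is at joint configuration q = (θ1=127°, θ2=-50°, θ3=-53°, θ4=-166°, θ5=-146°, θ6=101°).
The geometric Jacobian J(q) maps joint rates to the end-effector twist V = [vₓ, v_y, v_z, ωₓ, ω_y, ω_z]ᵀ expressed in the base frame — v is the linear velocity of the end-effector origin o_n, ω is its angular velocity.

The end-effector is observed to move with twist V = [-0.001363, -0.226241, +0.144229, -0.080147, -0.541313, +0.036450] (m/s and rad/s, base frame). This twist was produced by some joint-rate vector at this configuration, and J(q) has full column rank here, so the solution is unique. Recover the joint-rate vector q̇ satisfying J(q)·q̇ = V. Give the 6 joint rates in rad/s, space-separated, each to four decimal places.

0.3110 -0.3130 0.6320 0.0390 -0.1470 0.1380

o_n = [0.4719, 0.7278, -0.7545]
J₁: ẑ×o_n = [-0.7278, 0.4719, 0.0000], ω = ẑ
J2: z=[0.7986, 0.6018, 0.0000] o=[-0.1264, 0.1677, 0.1000] → [-0.5142, 0.6824, 0.0872, 0.7986, 0.6018, 0.0000]
J3: z=[0.4610, -0.6118, -0.6428] o=[-0.0133, 0.8485, -0.4669] → [0.0984, -0.1793, 0.2412, 0.4610, -0.6118, -0.6428]
J4: z=[0.1717, 0.7722, -0.6118] o=[-0.1439, 0.8227, -0.5360] → [-0.2268, -0.3392, -0.4918, 0.1717, 0.7722, -0.6118]
J5: z=[0.2367, -0.6352, -0.7352] o=[0.6025, 0.9680, -0.4212] → [0.0351, 0.1749, -0.1398, 0.2367, -0.6352, -0.7352]
J6: z=[-0.6771, -0.6505, 0.3440] o=[0.4942, 0.9389, -0.6893] → [0.1150, -0.0518, 0.1284, -0.6771, -0.6505, 0.3440]
q̇ = J⁺·V = [0.3110, -0.3130, 0.6320, 0.0390, -0.1470, 0.1380]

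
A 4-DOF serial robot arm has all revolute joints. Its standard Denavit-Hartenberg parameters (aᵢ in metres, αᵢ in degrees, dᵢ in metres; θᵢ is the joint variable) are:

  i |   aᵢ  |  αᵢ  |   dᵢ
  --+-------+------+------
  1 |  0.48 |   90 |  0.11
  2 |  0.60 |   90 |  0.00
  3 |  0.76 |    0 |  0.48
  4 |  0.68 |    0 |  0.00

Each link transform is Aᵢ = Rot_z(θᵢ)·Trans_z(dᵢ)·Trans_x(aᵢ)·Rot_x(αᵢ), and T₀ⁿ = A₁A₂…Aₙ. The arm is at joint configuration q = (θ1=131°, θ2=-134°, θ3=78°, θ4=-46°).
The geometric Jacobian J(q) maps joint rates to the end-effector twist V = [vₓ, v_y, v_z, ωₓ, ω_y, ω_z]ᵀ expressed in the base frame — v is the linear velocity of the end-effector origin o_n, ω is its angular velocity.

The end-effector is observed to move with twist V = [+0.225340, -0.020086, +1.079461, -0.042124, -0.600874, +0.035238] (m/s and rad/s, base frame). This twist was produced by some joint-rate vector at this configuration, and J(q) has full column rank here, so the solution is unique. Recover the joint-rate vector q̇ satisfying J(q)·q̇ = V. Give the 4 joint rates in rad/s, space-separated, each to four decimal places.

o_n = [1.3529, 0.1261, -0.5167]
J₁: ẑ×o_n = [-0.1261, 1.3529, 0.0000], ω = ẑ
J2: z=[0.7547, 0.6561, 0.0000] o=[-0.3149, 0.3623, 0.1100] → [-0.4111, 0.4729, -1.2724, 0.7547, 0.6561, 0.0000]
J3: z=[0.4719, -0.5429, 0.6947] o=[-0.0415, 0.0477, -0.3216] → [0.0515, 1.0606, 0.7940, 0.4719, -0.5429, 0.6947]
J4: z=[0.4719, -0.5429, 0.6947] o=[0.8181, 0.1920, -0.1018] → [0.2710, 0.5672, 0.2592, 0.4719, -0.5429, 0.6947]
q̇ = J⁺·V = [-0.3760, -0.4260, 0.7180, -0.1260]

-0.3760 -0.4260 0.7180 -0.1260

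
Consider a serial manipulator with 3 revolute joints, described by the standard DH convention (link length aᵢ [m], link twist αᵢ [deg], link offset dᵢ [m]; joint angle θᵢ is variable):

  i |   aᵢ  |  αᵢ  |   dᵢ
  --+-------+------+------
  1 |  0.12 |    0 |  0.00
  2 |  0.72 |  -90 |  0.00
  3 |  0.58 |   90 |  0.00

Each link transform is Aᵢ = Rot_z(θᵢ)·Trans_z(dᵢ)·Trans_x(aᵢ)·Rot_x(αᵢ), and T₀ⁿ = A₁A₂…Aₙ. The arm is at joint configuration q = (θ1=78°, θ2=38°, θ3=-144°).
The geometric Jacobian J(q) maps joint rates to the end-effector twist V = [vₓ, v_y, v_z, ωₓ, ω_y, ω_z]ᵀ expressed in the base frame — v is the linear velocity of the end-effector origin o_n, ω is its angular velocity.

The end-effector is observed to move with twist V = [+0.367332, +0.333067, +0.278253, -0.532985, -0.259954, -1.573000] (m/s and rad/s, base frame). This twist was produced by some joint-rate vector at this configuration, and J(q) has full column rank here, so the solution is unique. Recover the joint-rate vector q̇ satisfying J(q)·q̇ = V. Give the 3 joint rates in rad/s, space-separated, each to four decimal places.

-0.8640 -0.7090 0.5930

o_n = [-0.0850, 0.3428, 0.3409]
J₁: ẑ×o_n = [-0.3428, -0.0850, 0.0000], ω = ẑ
J2: z=[0.0000, 0.0000, 1.0000] o=[0.0249, 0.1174, 0.0000] → [-0.2254, -0.1099, 0.0000, 0.0000, 0.0000, 1.0000]
J3: z=[-0.8988, -0.4384, 0.0000] o=[-0.2907, 0.7645, 0.0000] → [-0.1494, 0.3064, 0.4692, -0.8988, -0.4384, 0.0000]
q̇ = J⁺·V = [-0.8640, -0.7090, 0.5930]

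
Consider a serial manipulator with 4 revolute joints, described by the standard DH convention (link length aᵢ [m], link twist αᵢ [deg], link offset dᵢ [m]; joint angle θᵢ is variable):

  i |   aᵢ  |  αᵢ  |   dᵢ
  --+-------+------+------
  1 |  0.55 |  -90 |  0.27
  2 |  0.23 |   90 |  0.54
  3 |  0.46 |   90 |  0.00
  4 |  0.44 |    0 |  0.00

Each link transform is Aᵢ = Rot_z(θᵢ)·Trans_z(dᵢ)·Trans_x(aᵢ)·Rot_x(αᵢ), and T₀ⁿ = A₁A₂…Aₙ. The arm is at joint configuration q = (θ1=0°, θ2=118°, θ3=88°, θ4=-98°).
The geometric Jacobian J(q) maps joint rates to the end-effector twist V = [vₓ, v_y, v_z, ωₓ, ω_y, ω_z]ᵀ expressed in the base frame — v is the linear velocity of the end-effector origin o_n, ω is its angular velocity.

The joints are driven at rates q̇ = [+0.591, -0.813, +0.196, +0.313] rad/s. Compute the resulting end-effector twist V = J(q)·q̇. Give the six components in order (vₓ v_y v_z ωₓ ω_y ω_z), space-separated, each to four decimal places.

-0.5284 0.1690 -0.3321 0.0262 -0.8239 0.2228

o_n = [0.0508, 0.9385, 0.2592]
J₁: ẑ×o_n = [-0.9385, 0.0508, 0.0000], ω = ẑ
J2: z=[0.0000, 1.0000, 0.0000] o=[0.5500, 0.0000, 0.2700] → [-0.0108, -0.0000, 0.4992, 0.0000, 1.0000, 0.0000]
J3: z=[0.8829, 0.0000, -0.4695] o=[0.4420, 0.5400, 0.0669] → [0.1871, 0.0139, 0.3519, 0.8829, 0.0000, -0.4695]
J4: z=[-0.4692, -0.0349, -0.8824] o=[0.4345, 0.9997, 0.0527] → [-0.0612, 0.4355, 0.0153, -0.4692, -0.0349, -0.8824]
V = J·q̇ = [-0.5284, 0.1690, -0.3321, 0.0262, -0.8239, 0.2228]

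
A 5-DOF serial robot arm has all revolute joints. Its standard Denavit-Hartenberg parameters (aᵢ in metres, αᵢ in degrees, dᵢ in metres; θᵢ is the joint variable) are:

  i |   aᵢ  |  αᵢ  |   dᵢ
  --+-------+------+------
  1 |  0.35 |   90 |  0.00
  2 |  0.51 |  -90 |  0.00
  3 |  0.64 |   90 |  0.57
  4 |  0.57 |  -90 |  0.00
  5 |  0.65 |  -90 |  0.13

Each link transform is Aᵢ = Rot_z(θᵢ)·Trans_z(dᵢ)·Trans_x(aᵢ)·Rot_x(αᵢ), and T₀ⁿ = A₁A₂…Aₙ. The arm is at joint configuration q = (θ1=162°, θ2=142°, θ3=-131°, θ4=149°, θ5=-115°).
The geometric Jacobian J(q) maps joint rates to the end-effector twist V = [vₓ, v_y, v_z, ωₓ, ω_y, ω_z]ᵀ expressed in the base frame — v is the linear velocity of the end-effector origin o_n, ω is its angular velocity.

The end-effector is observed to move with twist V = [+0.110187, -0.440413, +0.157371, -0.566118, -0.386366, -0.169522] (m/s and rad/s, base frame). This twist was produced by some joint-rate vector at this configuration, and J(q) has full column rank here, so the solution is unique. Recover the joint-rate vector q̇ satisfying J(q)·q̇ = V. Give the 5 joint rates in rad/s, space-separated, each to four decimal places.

-0.7040 -0.4370 -0.5480 0.0700 0.1530

o_n = [-0.1284, -0.1108, -0.5702]
J₁: ẑ×o_n = [0.1108, -0.1284, 0.0000], ω = ẑ
J2: z=[0.3090, 0.9511, 0.0000] o=[-0.3329, 0.1082, 0.0000] → [-0.5423, 0.1762, -0.2621, 0.3090, 0.9511, 0.0000]
J3: z=[0.5855, -0.1902, -0.7880] o=[0.0493, -0.0160, 0.3140] → [0.0936, 0.6578, -0.0893, 0.5855, -0.1902, -0.7880]
J4: z=[-0.7683, -0.4402, -0.4646] o=[0.2177, 0.4371, -0.3937] → [-0.1769, 0.0252, 0.2686, -0.7683, -0.4402, -0.4646]
J5: z=[-0.3688, -0.2889, 0.8835] o=[0.5159, -0.0475, -0.4277] → [0.0971, -0.6218, -0.1628, -0.3688, -0.2889, 0.8835]
q̇ = J⁺·V = [-0.7040, -0.4370, -0.5480, 0.0700, 0.1530]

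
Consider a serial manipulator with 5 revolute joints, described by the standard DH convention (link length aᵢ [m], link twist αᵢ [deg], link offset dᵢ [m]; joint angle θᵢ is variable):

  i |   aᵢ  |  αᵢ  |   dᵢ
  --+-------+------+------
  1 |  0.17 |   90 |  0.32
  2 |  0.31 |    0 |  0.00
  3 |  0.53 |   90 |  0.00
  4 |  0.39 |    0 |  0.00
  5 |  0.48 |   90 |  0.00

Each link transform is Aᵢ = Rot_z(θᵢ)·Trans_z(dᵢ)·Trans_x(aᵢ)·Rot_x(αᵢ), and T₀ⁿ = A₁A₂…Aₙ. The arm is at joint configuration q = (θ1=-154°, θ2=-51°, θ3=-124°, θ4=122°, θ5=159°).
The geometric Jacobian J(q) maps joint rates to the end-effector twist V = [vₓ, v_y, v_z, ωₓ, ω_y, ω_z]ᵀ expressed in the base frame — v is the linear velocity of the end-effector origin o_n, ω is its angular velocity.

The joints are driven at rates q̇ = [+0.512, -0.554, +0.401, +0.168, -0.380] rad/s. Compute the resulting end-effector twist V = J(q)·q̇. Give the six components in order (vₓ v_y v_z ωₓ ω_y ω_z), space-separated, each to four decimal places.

0.0633 -0.0019 -0.0313 0.0505 -0.1456 0.3008

o_n = [0.1049, -0.1051, 0.0429]
J₁: ẑ×o_n = [0.1051, 0.1049, -0.0000], ω = ẑ
J2: z=[-0.4384, 0.8988, 0.0000] o=[-0.1528, -0.0745, 0.3200] → [-0.2490, -0.1215, -0.2183, -0.4384, 0.8988, 0.0000]
J3: z=[-0.4384, 0.8988, 0.0000] o=[-0.3281, -0.1600, 0.0791] → [-0.0325, -0.0159, -0.4133, -0.4384, 0.8988, 0.0000]
J4: z=[0.0783, 0.0382, 0.9962] o=[0.1464, 0.0714, 0.0329] → [0.1762, -0.0421, -0.0122, 0.0783, 0.0382, 0.9962]
J5: z=[0.0783, 0.0382, 0.9962] o=[-0.1836, 0.2784, 0.0509] → [0.3817, 0.2881, -0.0411, 0.0783, 0.0382, 0.9962]
V = J·q̇ = [0.0633, -0.0019, -0.0313, 0.0505, -0.1456, 0.3008]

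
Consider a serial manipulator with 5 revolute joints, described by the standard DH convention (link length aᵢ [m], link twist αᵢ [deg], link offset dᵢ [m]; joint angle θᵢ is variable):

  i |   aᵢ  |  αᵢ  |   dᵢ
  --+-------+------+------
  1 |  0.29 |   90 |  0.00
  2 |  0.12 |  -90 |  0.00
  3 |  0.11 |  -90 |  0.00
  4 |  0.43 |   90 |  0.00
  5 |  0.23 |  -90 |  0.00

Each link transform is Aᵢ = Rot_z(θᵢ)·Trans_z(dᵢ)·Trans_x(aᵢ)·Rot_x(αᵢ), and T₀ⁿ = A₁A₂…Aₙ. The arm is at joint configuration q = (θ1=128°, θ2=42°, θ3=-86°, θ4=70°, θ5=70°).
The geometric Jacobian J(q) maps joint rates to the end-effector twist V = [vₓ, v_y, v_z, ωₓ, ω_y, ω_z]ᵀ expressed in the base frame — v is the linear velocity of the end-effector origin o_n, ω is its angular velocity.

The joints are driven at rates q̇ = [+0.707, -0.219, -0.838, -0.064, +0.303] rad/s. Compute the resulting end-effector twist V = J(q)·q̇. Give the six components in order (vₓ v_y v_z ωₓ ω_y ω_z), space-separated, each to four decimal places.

-0.3056 -0.2815 -0.2080 -0.2276 0.4042 0.1318

o_n = [-0.3267, 0.8538, -0.1174]
J₁: ẑ×o_n = [-0.8538, -0.3267, 0.0000], ω = ẑ
J2: z=[0.7880, 0.6157, 0.0000] o=[-0.1785, 0.2285, 0.0000] → [-0.0723, 0.0925, 0.5840, 0.7880, 0.6157, 0.0000]
J3: z=[0.4120, -0.5273, 0.7431] o=[-0.2334, 0.2988, 0.0803] → [-0.3082, 0.0121, 0.1795, 0.4120, -0.5273, 0.7431]
J4: z=[-0.5114, 0.5412, 0.6675] o=[-0.1505, 0.3708, 0.0854] → [-0.4322, -0.2214, -0.1516, -0.5114, 0.5412, 0.6675]
J5: z=[0.8496, 0.4352, 0.2980] o=[-0.2060, 0.6802, -0.2080] → [-0.0123, -0.1129, 0.2000, 0.8496, 0.4352, 0.2980]
V = J·q̇ = [-0.3056, -0.2815, -0.2080, -0.2276, 0.4042, 0.1318]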